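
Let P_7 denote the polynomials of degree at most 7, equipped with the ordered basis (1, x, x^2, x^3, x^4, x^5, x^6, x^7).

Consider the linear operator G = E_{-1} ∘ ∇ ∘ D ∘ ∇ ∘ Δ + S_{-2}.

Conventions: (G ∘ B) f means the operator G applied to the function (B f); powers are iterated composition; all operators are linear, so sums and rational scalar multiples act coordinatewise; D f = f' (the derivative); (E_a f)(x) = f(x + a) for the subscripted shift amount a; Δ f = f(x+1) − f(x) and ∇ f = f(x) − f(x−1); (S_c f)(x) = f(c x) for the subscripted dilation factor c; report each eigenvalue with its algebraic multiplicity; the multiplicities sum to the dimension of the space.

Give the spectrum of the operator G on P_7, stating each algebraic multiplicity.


λ = -128 (multiplicity 1), λ = -32 (multiplicity 1), λ = -8 (multiplicity 1), λ = -2 (multiplicity 1), λ = 1 (multiplicity 1), λ = 4 (multiplicity 1), λ = 16 (multiplicity 1), λ = 64 (multiplicity 1)

image of 1: 1
image of x: -2x
image of x^2: 4x^2
image of x^3: -8x^3
image of x^4: 16x^4 + 24
image of x^5: -32x^5 + 120x - 180
image of x^6: 64x^6 + 360x^2 - 1080x + 900
image of x^7: -128x^7 + 840x^3 - 3780x^2 + 6300x - 3780
the matrix is upper triangular; its diagonal is (1, -2, 4, -8, 16, -32, 64, -128)
for a triangular matrix the eigenvalues are the diagonal entries, with algebraic multiplicity their repetition count


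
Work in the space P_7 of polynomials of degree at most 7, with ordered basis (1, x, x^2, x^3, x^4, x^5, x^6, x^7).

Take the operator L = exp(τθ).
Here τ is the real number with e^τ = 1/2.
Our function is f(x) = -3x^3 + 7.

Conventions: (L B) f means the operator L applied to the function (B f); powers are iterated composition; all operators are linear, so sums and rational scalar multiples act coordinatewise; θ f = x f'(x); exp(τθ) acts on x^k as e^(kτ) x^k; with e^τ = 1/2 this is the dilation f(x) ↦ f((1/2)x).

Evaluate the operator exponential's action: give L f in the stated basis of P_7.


g(x) = -(3/8)x^3 + 7

exp(τθ) x^k = e^(kτ) x^k; with e^τ = 1/2 this sends x^k to (1/2)^k x^k
x^3 ↦ 1/8 x^3
applying this coordinatewise to f: exp(τθ) f = -(3/8)x^3 + 7


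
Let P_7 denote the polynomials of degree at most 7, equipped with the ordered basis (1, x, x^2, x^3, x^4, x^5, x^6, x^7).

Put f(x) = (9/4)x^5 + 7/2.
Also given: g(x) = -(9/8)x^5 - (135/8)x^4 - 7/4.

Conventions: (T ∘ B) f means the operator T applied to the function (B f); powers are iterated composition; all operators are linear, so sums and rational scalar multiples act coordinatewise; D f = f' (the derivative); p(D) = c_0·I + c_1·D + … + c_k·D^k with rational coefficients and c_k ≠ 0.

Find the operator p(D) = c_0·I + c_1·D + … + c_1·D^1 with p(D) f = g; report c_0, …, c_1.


p(D) = -(1/2)·I − (3/2)·D, i.e. c_0 = -1/2, c_1 = -3/2

D^0 f = (9/4)x^5 + 7/2
D^1 f = (45/4)x^4
matching coefficients of g against c_0 f + c_1 Df + … from the top degree down determines the c_i
solution: c_0 = -1/2, c_1 = -3/2


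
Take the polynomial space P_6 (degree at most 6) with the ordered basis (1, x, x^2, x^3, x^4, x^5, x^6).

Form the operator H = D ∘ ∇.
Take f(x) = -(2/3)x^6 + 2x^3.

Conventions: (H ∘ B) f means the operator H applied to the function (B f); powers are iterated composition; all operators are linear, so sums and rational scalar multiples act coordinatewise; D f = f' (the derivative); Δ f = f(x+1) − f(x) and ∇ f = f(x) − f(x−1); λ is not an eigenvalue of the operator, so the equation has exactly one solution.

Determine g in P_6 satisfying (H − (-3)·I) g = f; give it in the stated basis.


write g with unknown coordinates in the stated basis and equate coefficients in (H − (-3)·I) g = f
solving from the highest basis element down gives g = -(2/9)x^6 + (20/9)x^4 - (34/9)x^3 - (40/9)x^2 + (128/9)x - 10/3
check: H g = -(20/3)x^4 + (40/3)x^3 + (40/3)x^2 - (128/3)x + 10
so H g − (-3)·g = -(2/3)x^6 + 2x^3 = f ✓

the image equals g(x) = -(2/9)x^6 + (20/9)x^4 - (34/9)x^3 - (40/9)x^2 + (128/9)x - 10/3


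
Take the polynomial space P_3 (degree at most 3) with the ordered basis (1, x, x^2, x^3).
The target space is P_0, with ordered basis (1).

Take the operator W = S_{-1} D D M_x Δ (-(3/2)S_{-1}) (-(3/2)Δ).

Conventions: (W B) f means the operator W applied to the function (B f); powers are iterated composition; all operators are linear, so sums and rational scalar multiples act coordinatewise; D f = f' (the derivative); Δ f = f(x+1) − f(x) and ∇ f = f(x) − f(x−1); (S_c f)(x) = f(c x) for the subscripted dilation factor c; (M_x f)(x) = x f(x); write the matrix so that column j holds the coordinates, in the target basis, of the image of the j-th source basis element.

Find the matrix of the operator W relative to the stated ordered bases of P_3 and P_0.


image of 1: 0
image of x: 0
image of x^2: 0
image of x^3: 27
each image's coordinates form column j of the matrix

the matrix is [[0, 0, 0, 27]] (rows listed top to bottom)


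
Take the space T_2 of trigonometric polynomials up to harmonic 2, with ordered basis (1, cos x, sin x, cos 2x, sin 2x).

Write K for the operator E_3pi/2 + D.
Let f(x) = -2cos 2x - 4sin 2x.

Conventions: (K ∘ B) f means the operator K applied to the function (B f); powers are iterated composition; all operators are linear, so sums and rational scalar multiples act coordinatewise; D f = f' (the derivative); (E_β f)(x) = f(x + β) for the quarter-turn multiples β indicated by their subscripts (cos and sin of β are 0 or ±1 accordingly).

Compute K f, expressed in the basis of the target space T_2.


E_3pi/2 f = 2cos 2x + 4sin 2x
D f = -8cos 2x + 4sin 2x
(E_3pi/2 + D) f = -6cos 2x + 8sin 2x

the result is g(x) = -6cos 2x + 8sin 2x


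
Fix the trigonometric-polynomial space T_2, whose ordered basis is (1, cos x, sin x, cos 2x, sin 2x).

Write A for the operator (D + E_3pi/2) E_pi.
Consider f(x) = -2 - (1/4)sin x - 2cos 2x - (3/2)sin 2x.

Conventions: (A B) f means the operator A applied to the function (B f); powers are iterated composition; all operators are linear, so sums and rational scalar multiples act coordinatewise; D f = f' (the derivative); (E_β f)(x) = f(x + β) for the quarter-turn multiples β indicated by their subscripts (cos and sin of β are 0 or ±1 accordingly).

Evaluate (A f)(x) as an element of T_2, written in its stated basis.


the image equals g(x) = -2 - cos 2x + (11/2)sin 2x

E_pi f = -2 + (1/4)sin x - 2cos 2x - (3/2)sin 2x
D E_pi f = (1/4)cos x - 3cos 2x + 4sin 2x
E_3pi/2 E_pi f = -2 - (1/4)cos x + 2cos 2x + (3/2)sin 2x
(D + E_3pi/2) E_pi f = -2 - cos 2x + (11/2)sin 2x


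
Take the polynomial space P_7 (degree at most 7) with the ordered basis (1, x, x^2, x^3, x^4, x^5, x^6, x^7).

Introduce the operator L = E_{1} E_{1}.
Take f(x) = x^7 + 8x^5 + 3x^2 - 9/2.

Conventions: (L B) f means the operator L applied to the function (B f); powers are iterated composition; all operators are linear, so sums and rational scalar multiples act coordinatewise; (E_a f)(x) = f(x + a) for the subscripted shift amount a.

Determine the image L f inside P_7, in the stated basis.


the result is g(x) = x^7 + 14x^6 + 92x^5 + 360x^4 + 880x^3 + 1315x^2 + 1100x + 783/2

E_{1} f = x^7 + 7x^6 + 29x^5 + 75x^4 + 115x^3 + 104x^2 + 53x + 15/2
E_{1} E_{1} f = x^7 + 14x^6 + 92x^5 + 360x^4 + 880x^3 + 1315x^2 + 1100x + 783/2


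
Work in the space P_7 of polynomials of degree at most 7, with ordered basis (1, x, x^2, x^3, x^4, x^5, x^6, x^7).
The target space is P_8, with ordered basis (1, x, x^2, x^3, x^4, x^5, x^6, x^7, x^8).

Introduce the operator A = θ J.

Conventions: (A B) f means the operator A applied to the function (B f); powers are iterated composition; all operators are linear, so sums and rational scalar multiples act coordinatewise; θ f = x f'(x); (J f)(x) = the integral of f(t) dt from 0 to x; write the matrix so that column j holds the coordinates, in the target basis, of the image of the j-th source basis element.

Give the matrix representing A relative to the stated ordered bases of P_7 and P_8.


the matrix is [[0, 0, 0, 0, 0, 0, 0, 0]; [1, 0, 0, 0, 0, 0, 0, 0]; [0, 1, 0, 0, 0, 0, 0, 0]; [0, 0, 1, 0, 0, 0, 0, 0]; [0, 0, 0, 1, 0, 0, 0, 0]; [0, 0, 0, 0, 1, 0, 0, 0]; [0, 0, 0, 0, 0, 1, 0, 0]; [0, 0, 0, 0, 0, 0, 1, 0]; [0, 0, 0, 0, 0, 0, 0, 1]] (rows listed top to bottom)

image of 1: x
image of x: x^2
image of x^2: x^3
image of x^3: x^4
image of x^4: x^5
image of x^5: x^6
image of x^6: x^7
image of x^7: x^8
each image's coordinates form column j of the matrix


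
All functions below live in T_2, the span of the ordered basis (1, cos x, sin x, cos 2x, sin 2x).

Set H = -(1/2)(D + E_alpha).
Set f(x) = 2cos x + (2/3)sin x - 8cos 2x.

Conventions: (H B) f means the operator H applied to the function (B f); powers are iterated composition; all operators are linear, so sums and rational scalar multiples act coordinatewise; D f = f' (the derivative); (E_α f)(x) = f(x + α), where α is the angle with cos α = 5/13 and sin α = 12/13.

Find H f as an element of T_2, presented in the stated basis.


the result is g(x) = -(40/39)cos x + (70/39)sin x - (476/169)cos 2x - (1832/169)sin 2x

D f = (2/3)cos x - 2sin x + 16sin 2x
E_alpha f = (18/13)cos x - (62/39)sin x + (952/169)cos 2x + (960/169)sin 2x
(D + E_alpha) f = (80/39)cos x - (140/39)sin x + (952/169)cos 2x + (3664/169)sin 2x
(-(1/2)(D + E_alpha)) f = -(40/39)cos x + (70/39)sin x - (476/169)cos 2x - (1832/169)sin 2x


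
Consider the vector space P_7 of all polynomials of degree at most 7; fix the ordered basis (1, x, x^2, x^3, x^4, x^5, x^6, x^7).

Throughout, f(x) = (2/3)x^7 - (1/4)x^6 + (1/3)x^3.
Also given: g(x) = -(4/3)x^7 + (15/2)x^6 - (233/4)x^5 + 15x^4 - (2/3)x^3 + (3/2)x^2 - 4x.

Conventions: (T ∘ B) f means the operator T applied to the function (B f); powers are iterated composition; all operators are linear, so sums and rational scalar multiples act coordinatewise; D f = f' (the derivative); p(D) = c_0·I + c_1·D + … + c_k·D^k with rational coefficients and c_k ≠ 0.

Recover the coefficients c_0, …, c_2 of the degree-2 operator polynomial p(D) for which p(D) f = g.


D^0 f = (2/3)x^7 - (1/4)x^6 + (1/3)x^3
D^1 f = (14/3)x^6 - (3/2)x^5 + x^2
D^2 f = 28x^5 - (15/2)x^4 + 2x
matching coefficients of g against c_0 f + c_1 Df + … from the top degree down determines the c_i
solution: c_0 = -2, c_1 = 3/2, c_2 = -2

c_0 = -2, c_1 = 3/2, c_2 = -2


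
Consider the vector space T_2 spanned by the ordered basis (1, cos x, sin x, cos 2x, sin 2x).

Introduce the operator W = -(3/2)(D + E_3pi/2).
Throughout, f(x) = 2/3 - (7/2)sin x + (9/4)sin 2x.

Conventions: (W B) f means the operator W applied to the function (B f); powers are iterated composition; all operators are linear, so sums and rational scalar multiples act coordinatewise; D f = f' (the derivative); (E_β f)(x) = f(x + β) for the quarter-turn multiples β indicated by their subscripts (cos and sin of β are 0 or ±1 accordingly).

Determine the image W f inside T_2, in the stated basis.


D f = -(7/2)cos x + (9/2)cos 2x
E_3pi/2 f = 2/3 + (7/2)cos x - (9/4)sin 2x
(D + E_3pi/2) f = 2/3 + (9/2)cos 2x - (9/4)sin 2x
(-(3/2)(D + E_3pi/2)) f = -1 - (27/4)cos 2x + (27/8)sin 2x

g(x) = -1 - (27/4)cos 2x + (27/8)sin 2x


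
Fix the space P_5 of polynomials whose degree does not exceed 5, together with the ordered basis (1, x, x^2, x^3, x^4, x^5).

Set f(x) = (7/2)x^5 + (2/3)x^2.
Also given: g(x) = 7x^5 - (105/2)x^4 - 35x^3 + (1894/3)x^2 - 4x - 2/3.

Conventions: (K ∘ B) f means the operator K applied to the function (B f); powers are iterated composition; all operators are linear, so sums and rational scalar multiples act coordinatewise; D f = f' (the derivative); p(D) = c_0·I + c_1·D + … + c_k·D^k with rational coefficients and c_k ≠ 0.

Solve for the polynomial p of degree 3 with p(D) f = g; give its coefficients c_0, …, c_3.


D^0 f = (7/2)x^5 + (2/3)x^2
D^1 f = (35/2)x^4 + (4/3)x
D^2 f = 70x^3 + 4/3
D^3 f = 210x^2
matching coefficients of g against c_0 f + c_1 Df + … from the top degree down determines the c_i
solution: c_0 = 2, c_1 = -3, c_2 = -1/2, c_3 = 3

p(D) = 2·I − 3·D − (1/2)·D^2 + 3·D^3, i.e. c_0 = 2, c_1 = -3, c_2 = -1/2, c_3 = 3


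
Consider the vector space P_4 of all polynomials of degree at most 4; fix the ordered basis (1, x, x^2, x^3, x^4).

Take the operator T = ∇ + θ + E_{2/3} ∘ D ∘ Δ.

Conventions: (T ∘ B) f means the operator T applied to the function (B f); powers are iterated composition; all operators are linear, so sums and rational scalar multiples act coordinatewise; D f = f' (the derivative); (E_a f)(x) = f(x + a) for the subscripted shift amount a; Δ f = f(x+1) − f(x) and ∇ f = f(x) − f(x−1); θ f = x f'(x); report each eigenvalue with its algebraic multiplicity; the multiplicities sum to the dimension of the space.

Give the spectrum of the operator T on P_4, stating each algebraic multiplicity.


image of 1: 0
image of x: x + 1
image of x^2: 2x^2 + 2x + 1
image of x^3: 3x^3 + 3x^2 + 3x + 8
image of x^4: 4x^4 + 4x^3 + 6x^2 + 32x + 49/3
the matrix is upper triangular; its diagonal is (0, 1, 2, 3, 4)
for a triangular matrix the eigenvalues are the diagonal entries, with algebraic multiplicity their repetition count

λ = 0 (multiplicity 1), λ = 1 (multiplicity 1), λ = 2 (multiplicity 1), λ = 3 (multiplicity 1), λ = 4 (multiplicity 1)


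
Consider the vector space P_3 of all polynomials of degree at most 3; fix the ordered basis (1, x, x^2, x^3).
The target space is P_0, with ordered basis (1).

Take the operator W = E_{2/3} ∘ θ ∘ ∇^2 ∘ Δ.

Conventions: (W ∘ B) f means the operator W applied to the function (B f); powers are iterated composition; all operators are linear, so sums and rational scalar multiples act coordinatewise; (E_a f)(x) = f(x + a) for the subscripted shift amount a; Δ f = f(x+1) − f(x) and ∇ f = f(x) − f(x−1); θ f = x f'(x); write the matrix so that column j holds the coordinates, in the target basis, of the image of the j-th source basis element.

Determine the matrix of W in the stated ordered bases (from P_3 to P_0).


the matrix is [[0, 0, 0, 0]] (rows listed top to bottom)

image of 1: 0
image of x: 0
image of x^2: 0
image of x^3: 0
each image's coordinates form column j of the matrix


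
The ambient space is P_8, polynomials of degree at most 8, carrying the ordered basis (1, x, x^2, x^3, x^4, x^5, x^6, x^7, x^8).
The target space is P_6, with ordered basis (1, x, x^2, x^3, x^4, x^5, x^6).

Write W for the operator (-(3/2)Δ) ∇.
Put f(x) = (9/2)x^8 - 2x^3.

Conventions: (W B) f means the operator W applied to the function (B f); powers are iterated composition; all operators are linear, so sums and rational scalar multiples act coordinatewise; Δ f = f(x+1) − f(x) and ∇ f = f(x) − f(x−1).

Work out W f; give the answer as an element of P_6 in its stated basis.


the result is g(x) = -378x^6 - 945x^4 - 378x^2 + 18x - 27/2

∇ f = 36x^7 - 126x^6 + 252x^5 - 315x^4 + 252x^3 - 132x^2 + 42x - 13/2
Δ ∇ f = 252x^6 + 630x^4 + 252x^2 - 12x + 9
(-(3/2)Δ) ∇ f = -378x^6 - 945x^4 - 378x^2 + 18x - 27/2


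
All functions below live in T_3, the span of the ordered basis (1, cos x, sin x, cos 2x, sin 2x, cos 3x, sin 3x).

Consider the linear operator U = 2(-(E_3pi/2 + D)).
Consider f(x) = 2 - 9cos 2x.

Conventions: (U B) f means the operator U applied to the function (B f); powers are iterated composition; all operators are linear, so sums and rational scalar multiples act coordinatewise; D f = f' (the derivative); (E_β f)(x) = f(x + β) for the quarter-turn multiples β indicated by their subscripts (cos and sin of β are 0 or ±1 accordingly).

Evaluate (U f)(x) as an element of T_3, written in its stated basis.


g(x) = -4 - 18cos 2x - 36sin 2x

E_3pi/2 f = 2 + 9cos 2x
D f = 18sin 2x
(E_3pi/2 + D) f = 2 + 9cos 2x + 18sin 2x
(-(E_3pi/2 + D)) f = -2 - 9cos 2x - 18sin 2x
(2(-(E_3pi/2 + D))) f = -4 - 18cos 2x - 36sin 2x


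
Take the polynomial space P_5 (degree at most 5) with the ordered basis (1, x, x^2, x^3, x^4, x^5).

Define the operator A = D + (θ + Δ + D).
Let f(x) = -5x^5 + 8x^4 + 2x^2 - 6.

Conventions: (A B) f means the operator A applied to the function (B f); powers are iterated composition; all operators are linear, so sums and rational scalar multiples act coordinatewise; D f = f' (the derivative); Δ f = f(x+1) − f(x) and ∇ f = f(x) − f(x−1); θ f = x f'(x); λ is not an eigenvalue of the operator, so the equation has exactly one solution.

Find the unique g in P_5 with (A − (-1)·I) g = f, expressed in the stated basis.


the image equals g(x) = -(5/6)x^5 + (41/10)x^4 - (613/60)x^3 + (4661/180)x^2 - (2739/40)x + 64973/360

write g with unknown coordinates in the stated basis and equate coefficients in (A − (-1)·I) g = f
solving from the highest basis element down gives g = -(5/6)x^5 + (41/10)x^4 - (613/60)x^3 + (4661/180)x^2 - (2739/40)x + 64973/360
check: A g = -(25/6)x^5 + (39/10)x^4 + (613/60)x^3 - (4301/180)x^2 + (2739/40)x - 67133/360
so A g − (-1)·g = -5x^5 + 8x^4 + 2x^2 - 6 = f ✓


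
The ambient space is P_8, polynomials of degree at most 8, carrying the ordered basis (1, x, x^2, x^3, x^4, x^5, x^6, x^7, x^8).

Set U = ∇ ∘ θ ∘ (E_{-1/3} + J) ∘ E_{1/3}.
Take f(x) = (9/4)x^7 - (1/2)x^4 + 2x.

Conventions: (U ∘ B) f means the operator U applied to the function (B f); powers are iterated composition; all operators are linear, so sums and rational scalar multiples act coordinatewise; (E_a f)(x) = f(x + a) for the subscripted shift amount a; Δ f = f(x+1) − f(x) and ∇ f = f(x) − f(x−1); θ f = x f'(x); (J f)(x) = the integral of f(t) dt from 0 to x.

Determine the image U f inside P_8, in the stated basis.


g(x) = 18x^7 + 84x^6 - (567/2)x^5 + (3065/6)x^4 - (9629/18)x^3 + (1999/6)x^2 - (9076/81)x + 17677/972

E_{1/3} f = (9/4)x^7 + (21/4)x^6 + (21/4)x^5 + (29/12)x^4 + (11/36)x^3 - (5/36)x^2 + (631/324)x + 643/972
E_{-1/3} E_{1/3} f = (9/4)x^7 - (1/2)x^4 + 2x
J E_{1/3} f = (9/32)x^8 + (3/4)x^7 + (7/8)x^6 + (29/60)x^5 + (11/144)x^4 - (5/108)x^3 + (631/648)x^2 + (643/972)x
(E_{-1/3} + J) E_{1/3} f = (9/32)x^8 + 3x^7 + (7/8)x^6 + (29/60)x^5 - (61/144)x^4 - (5/108)x^3 + (631/648)x^2 + (2587/972)x
θ (E_{-1/3} + J) E_{1/3} f = (9/4)x^8 + 21x^7 + (21/4)x^6 + (29/12)x^5 - (61/36)x^4 - (5/36)x^3 + (631/324)x^2 + (2587/972)x
∇ θ (E_{-1/3} + J) E_{1/3} f = 18x^7 + 84x^6 - (567/2)x^5 + (3065/6)x^4 - (9629/18)x^3 + (1999/6)x^2 - (9076/81)x + 17677/972


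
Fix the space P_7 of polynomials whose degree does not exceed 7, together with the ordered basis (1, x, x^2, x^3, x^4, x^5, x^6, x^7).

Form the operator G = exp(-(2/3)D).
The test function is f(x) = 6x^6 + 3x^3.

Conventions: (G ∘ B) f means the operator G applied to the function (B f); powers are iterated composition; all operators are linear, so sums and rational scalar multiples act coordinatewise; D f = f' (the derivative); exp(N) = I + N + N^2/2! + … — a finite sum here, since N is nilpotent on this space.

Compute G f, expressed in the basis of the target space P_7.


the image equals g(x) = 6x^6 - 24x^5 + 40x^4 - (293/9)x^3 + (106/9)x^2 - (20/27)x - 88/243

order-1 term: -24x^5 - 6x^2
order-2 term: 40x^4 + 4x
order-3 term: -(320/9)x^3 - 8/9
order-4 term: (160/9)x^2
order-5 term: -(128/27)x
order-6 term: 128/243
the series for exp(-(2/3)D) f terminates at order 6
exp(-(2/3)D) f = 6x^6 - 24x^5 + 40x^4 - (293/9)x^3 + (106/9)x^2 - (20/27)x - 88/243


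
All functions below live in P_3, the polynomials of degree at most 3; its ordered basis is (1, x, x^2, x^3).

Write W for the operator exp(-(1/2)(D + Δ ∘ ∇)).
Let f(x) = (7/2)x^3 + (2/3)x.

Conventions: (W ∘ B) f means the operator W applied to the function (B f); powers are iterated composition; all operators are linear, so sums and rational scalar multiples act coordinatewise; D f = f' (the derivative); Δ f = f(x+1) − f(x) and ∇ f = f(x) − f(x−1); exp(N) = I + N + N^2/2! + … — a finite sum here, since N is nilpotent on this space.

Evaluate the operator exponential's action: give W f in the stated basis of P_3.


order-1 term: -(21/4)x^2 - (21/2)x - 1/3
order-2 term: (21/8)x + 21/4
order-3 term: -7/16
the series for exp(-(1/2)(D + Δ ∘ ∇)) f terminates at order 3
exp(-(1/2)(D + Δ ∘ ∇)) f = (7/2)x^3 - (21/4)x^2 - (173/24)x + 215/48

the result is g(x) = (7/2)x^3 - (21/4)x^2 - (173/24)x + 215/48


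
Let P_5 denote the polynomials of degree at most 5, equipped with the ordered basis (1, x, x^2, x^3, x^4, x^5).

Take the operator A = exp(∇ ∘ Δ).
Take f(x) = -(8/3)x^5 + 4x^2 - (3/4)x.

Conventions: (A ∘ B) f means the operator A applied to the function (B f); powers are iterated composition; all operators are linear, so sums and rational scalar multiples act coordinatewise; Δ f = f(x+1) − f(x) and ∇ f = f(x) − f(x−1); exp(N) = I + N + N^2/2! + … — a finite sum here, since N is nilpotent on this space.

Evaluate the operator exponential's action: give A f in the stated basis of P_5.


order-1 term: -(160/3)x^3 - (80/3)x + 8
order-2 term: -160x
the series for exp(∇ ∘ Δ) f terminates at order 2
exp(∇ ∘ Δ) f = -(8/3)x^5 - (160/3)x^3 + 4x^2 - (2249/12)x + 8

the result is g(x) = -(8/3)x^5 - (160/3)x^3 + 4x^2 - (2249/12)x + 8


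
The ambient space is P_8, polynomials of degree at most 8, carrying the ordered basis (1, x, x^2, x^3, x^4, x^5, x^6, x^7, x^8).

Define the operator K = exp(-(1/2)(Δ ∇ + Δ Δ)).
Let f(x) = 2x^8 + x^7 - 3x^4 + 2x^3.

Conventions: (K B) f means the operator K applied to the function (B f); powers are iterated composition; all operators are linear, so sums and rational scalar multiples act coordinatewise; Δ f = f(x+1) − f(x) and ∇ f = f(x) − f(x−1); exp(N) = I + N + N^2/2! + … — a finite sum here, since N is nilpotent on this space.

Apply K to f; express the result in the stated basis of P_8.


order-1 term: -112x^6 - 378x^5 - 1225x^4 - 1960x^3 - 2071x^2 - 1208x - 301
order-2 term: 1680x^4 + 7140x^3 + 19740x^2 + 25830x + 14538
order-3 term: -6720x^2 - 21000x - 24780
order-4 term: 3360
the series for exp(-(1/2)(Δ ∇ + Δ Δ)) f terminates at order 4
exp(-(1/2)(Δ ∇ + Δ Δ)) f = 2x^8 + x^7 - 112x^6 - 378x^5 + 452x^4 + 5182x^3 + 10949x^2 + 3622x - 7183

g(x) = 2x^8 + x^7 - 112x^6 - 378x^5 + 452x^4 + 5182x^3 + 10949x^2 + 3622x - 7183


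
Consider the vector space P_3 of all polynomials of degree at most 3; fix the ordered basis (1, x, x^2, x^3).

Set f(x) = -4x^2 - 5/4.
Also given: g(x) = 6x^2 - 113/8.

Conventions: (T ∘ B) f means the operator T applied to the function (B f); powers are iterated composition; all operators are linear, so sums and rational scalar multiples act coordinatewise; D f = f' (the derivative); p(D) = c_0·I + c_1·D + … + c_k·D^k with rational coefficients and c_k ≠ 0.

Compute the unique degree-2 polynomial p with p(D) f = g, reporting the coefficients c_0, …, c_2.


p(D) = -(3/2)·I + 2·D^2, i.e. c_0 = -3/2, c_1 = 0, c_2 = 2

D^0 f = -4x^2 - 5/4
D^1 f = -8x
D^2 f = -8
matching coefficients of g against c_0 f + c_1 Df + … from the top degree down determines the c_i
solution: c_0 = -3/2, c_1 = 0, c_2 = 2


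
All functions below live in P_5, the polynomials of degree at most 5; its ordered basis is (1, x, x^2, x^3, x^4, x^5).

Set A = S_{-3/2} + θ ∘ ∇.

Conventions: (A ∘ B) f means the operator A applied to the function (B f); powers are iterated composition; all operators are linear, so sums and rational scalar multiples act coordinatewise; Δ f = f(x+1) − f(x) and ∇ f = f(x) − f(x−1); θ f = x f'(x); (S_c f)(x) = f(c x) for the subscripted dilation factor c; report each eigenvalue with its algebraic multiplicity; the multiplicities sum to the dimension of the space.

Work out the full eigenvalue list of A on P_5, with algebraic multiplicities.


image of 1: 1
image of x: -(3/2)x
image of x^2: (9/4)x^2 + 2x
image of x^3: -(27/8)x^3 + 6x^2 - 3x
image of x^4: (81/16)x^4 + 12x^3 - 12x^2 + 4x
image of x^5: -(243/32)x^5 + 20x^4 - 30x^3 + 20x^2 - 5x
the matrix is upper triangular; its diagonal is (1, -3/2, 9/4, -27/8, 81/16, -243/32)
for a triangular matrix the eigenvalues are the diagonal entries, with algebraic multiplicity their repetition count

λ = -243/32 (multiplicity 1), λ = -27/8 (multiplicity 1), λ = -3/2 (multiplicity 1), λ = 1 (multiplicity 1), λ = 9/4 (multiplicity 1), λ = 81/16 (multiplicity 1)


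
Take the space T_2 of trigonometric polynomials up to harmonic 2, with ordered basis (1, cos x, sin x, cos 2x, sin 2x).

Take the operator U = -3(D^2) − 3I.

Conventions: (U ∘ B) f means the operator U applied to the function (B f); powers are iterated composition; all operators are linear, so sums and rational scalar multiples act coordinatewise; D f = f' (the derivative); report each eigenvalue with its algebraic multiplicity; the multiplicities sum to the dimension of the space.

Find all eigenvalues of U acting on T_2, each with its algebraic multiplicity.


image of 1: -3
image of cos x: 0
image of sin x: 0
image of cos 2x: 9cos 2x
image of sin 2x: 9sin 2x
the matrix is diagonal; its diagonal is (-3, 0, 0, 9, 9)
for a triangular matrix the eigenvalues are the diagonal entries, with algebraic multiplicity their repetition count

λ = -3 (multiplicity 1), λ = 0 (multiplicity 2), λ = 9 (multiplicity 2)


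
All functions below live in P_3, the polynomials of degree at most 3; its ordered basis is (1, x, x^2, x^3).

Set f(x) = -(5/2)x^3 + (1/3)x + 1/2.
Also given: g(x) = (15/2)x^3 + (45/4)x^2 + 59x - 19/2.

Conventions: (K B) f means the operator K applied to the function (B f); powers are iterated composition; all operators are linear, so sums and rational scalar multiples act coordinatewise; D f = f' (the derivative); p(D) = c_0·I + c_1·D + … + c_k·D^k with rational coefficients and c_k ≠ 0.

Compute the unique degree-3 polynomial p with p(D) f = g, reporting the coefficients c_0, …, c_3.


D^0 f = -(5/2)x^3 + (1/3)x + 1/2
D^1 f = -(15/2)x^2 + 1/3
D^2 f = -15x
D^3 f = -15
matching coefficients of g against c_0 f + c_1 Df + … from the top degree down determines the c_i
solution: c_0 = -3, c_1 = -3/2, c_2 = -4, c_3 = 1/2

c_0 = -3, c_1 = -3/2, c_2 = -4, c_3 = 1/2


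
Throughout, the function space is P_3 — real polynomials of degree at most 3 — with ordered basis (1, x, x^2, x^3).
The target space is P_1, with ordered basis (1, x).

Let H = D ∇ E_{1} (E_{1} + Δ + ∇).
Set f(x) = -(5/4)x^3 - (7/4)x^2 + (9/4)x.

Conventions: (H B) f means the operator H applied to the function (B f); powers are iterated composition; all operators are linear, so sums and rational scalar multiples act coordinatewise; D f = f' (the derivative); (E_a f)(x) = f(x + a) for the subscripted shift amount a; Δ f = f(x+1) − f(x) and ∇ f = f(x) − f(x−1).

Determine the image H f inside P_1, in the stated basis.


E_{1} f = -(5/4)x^3 - (11/2)x^2 - 5x - 3/4
Δ f = -(15/4)x^2 - (29/4)x - 3/4
∇ f = -(15/4)x^2 + (1/4)x + 11/4
(E_{1} + Δ + ∇) f = -(5/4)x^3 - 13x^2 - 12x + 5/4
E_{1} (E_{1} + Δ + ∇) f = -(5/4)x^3 - (67/4)x^2 - (167/4)x - 25
∇ E_{1} (E_{1} + Δ + ∇) f = -(15/4)x^2 - (119/4)x - 105/4
D (∇ E_{1}) (E_{1} + Δ + ∇) f = -(15/2)x - 119/4

the result is g(x) = -(15/2)x - 119/4


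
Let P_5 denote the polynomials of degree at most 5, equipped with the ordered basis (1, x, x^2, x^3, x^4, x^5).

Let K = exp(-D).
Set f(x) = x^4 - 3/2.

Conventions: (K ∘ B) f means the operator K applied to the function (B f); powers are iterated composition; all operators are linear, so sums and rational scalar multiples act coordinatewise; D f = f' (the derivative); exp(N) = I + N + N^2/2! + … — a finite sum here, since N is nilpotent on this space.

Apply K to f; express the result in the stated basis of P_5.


order-1 term: -4x^3
order-2 term: 6x^2
order-3 term: -4x
order-4 term: 1
the series for exp(-D) f terminates at order 4
exp(-D) f = x^4 - 4x^3 + 6x^2 - 4x - 1/2

the result is g(x) = x^4 - 4x^3 + 6x^2 - 4x - 1/2


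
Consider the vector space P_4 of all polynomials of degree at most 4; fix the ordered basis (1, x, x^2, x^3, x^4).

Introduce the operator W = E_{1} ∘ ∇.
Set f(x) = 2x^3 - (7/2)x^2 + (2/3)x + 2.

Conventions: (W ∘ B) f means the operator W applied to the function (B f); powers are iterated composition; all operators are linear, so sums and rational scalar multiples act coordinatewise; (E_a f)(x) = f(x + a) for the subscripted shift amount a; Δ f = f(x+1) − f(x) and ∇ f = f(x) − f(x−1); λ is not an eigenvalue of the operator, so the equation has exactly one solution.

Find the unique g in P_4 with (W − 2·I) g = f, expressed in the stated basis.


write g with unknown coordinates in the stated basis and equate coefficients in (W − 2·I) g = f
solving from the highest basis element down gives g = -x^3 + (1/4)x^2 - (19/12)x - 13/6
check: W g = -3x^2 - (5/2)x - 7/3
so W g − 2·g = 2x^3 - (7/2)x^2 + (2/3)x + 2 = f ✓

the result is g(x) = -x^3 + (1/4)x^2 - (19/12)x - 13/6


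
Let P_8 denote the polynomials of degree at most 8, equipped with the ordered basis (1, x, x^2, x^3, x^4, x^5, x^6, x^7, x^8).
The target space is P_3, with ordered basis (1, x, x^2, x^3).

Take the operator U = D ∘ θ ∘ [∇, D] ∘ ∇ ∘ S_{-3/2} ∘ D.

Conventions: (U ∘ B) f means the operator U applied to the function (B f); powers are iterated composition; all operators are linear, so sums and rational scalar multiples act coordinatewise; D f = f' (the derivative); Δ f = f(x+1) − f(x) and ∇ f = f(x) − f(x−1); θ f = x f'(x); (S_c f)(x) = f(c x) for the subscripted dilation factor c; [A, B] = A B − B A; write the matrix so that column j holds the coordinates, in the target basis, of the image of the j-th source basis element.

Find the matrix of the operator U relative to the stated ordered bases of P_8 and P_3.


the matrix is [[0, 0, 0, 0, 0, 0, 0, 0, 0]; [0, 0, 0, 0, 0, 0, 0, 0, 0]; [0, 0, 0, 0, 0, 0, 0, 0, 0]; [0, 0, 0, 0, 0, 0, 0, 0, 0]] (rows listed top to bottom)

image of 1: 0
image of x: 0
image of x^2: 0
image of x^3: 0
image of x^4: 0
image of x^5: 0
image of x^6: 0
image of x^7: 0
image of x^8: 0
each image's coordinates form column j of the matrix


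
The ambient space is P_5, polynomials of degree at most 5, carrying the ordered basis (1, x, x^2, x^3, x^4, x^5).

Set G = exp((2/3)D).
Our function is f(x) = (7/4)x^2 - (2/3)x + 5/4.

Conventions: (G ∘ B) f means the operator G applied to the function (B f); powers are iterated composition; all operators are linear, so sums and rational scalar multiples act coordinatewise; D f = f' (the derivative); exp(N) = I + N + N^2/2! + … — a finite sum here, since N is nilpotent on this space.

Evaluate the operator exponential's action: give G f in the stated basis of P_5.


order-1 term: (7/3)x - 4/9
order-2 term: 7/9
the series for exp((2/3)D) f terminates at order 2
exp((2/3)D) f = (7/4)x^2 + (5/3)x + 19/12

the result is g(x) = (7/4)x^2 + (5/3)x + 19/12


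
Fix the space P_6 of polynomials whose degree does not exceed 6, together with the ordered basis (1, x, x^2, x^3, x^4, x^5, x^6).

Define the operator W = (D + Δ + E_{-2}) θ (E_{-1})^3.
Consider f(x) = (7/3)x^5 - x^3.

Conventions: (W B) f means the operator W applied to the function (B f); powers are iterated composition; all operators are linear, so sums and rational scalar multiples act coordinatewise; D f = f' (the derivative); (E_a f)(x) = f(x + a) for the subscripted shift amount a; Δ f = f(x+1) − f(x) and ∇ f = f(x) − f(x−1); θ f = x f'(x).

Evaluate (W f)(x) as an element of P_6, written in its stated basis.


E_{-1} f = (7/3)x^5 - (35/3)x^4 + (67/3)x^3 - (61/3)x^2 + (26/3)x - 4/3
E_{-1} E_{-1} f = (7/3)x^5 - (70/3)x^4 + (277/3)x^3 - (542/3)x^2 + (524/3)x - 200/3
E_{-1} E_{-1} E_{-1} f = (7/3)x^5 - 35x^4 + 209x^3 - 621x^2 + 918x - 540
θ (E_{-1})^3 f = (35/3)x^5 - 140x^4 + 627x^3 - 1242x^2 + 918x
D θ (E_{-1})^3 f = (175/3)x^4 - 560x^3 + 1881x^2 - 2484x + 918
Δ θ (E_{-1})^3 f = (175/3)x^4 - (1330/3)x^3 + (3473/3)x^2 - (3314/3)x + 524/3
E_{-2} θ (E_{-1})^3 f = (35/3)x^5 - (770/3)x^4 + (6641/3)x^3 - (27892/3)x^2 + (56470/3)x - 43300/3
(D + Δ + E_{-2}) θ (E_{-1})^3 f = (35/3)x^5 - 140x^4 + (3631/3)x^3 - (18776/3)x^2 + (45704/3)x - 40022/3

the result is g(x) = (35/3)x^5 - 140x^4 + (3631/3)x^3 - (18776/3)x^2 + (45704/3)x - 40022/3


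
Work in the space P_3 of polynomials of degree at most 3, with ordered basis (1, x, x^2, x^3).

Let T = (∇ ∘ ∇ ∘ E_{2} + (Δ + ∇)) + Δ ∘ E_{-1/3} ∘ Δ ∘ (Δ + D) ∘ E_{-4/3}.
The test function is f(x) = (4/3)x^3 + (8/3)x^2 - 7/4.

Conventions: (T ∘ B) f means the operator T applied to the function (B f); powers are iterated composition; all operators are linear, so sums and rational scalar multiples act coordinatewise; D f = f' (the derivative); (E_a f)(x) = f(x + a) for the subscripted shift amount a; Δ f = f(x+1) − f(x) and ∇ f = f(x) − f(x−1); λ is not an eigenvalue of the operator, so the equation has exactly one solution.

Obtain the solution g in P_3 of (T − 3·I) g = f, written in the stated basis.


the image equals g(x) = -(4/9)x^3 - (16/9)x^2 - (88/27)x - 1859/324

write g with unknown coordinates in the stated basis and equate coefficients in (T − 3·I) g = f
solving from the highest basis element down gives g = -(4/9)x^3 - (16/9)x^2 - (88/27)x - 1859/324
check: T g = -(8/3)x^2 - (88/9)x - 512/27
so T g − 3·g = (4/3)x^3 + (8/3)x^2 - 7/4 = f ✓


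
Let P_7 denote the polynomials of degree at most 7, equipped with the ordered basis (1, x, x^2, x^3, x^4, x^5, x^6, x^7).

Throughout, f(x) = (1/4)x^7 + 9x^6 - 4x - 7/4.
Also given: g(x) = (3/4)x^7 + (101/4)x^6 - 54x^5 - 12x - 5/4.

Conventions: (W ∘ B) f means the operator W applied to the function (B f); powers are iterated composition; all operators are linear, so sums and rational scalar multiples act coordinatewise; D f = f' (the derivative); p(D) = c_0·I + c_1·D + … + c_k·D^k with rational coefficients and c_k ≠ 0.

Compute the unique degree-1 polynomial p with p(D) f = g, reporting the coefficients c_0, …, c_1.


c_0 = 3, c_1 = -1

D^0 f = (1/4)x^7 + 9x^6 - 4x - 7/4
D^1 f = (7/4)x^6 + 54x^5 - 4
matching coefficients of g against c_0 f + c_1 Df + … from the top degree down determines the c_i
solution: c_0 = 3, c_1 = -1


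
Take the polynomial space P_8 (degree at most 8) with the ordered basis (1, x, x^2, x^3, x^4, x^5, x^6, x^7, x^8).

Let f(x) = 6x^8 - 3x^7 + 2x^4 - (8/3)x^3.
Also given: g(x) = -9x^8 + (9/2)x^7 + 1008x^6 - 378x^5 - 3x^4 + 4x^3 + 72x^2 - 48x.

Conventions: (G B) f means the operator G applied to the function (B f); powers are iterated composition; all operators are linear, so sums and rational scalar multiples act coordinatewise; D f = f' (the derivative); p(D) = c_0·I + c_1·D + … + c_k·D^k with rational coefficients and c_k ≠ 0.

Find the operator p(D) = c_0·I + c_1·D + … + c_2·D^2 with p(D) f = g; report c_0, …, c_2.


D^0 f = 6x^8 - 3x^7 + 2x^4 - (8/3)x^3
D^1 f = 48x^7 - 21x^6 + 8x^3 - 8x^2
D^2 f = 336x^6 - 126x^5 + 24x^2 - 16x
matching coefficients of g against c_0 f + c_1 Df + … from the top degree down determines the c_i
solution: c_0 = -3/2, c_1 = 0, c_2 = 3

c_0 = -3/2, c_1 = 0, c_2 = 3


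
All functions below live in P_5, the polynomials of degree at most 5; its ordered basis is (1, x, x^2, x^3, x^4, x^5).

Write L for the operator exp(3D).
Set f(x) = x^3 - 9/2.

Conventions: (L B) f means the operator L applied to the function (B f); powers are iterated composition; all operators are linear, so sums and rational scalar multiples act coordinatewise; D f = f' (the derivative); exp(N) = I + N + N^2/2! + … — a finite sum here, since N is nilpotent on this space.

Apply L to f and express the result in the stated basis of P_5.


order-1 term: 9x^2
order-2 term: 27x
order-3 term: 27
the series for exp(3D) f terminates at order 3
exp(3D) f = x^3 + 9x^2 + 27x + 45/2

the image equals g(x) = x^3 + 9x^2 + 27x + 45/2


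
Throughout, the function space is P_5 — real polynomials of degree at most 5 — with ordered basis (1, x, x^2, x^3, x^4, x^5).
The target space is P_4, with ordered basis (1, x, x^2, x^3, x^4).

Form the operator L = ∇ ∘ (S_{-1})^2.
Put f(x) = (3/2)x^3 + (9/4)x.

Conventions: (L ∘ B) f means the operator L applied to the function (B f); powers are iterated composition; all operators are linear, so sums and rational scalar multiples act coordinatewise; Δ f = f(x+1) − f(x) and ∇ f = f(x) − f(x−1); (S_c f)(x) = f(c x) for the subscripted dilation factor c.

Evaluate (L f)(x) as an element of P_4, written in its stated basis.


S_{-1} f = -(3/2)x^3 - (9/4)x
S_{-1} S_{-1} f = (3/2)x^3 + (9/4)x
∇ (S_{-1})^2 f = (9/2)x^2 - (9/2)x + 15/4

the image equals g(x) = (9/2)x^2 - (9/2)x + 15/4


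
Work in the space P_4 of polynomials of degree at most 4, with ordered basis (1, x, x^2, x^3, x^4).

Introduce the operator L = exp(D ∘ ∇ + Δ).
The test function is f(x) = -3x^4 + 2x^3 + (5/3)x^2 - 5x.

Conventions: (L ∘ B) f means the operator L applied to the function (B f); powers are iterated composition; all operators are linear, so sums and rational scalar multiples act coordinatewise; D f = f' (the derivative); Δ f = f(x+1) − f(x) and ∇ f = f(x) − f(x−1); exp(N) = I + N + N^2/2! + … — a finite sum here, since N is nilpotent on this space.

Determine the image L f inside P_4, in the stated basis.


order-1 term: -12x^3 - 48x^2 + (136/3)x - 19
order-2 term: -18x^2 - 102x - 112/3
order-3 term: -12x - 52
order-4 term: -3
the series for exp(D ∘ ∇ + Δ) f terminates at order 4
exp(D ∘ ∇ + Δ) f = -3x^4 - 10x^3 - (193/3)x^2 - (221/3)x - 334/3

the image equals g(x) = -3x^4 - 10x^3 - (193/3)x^2 - (221/3)x - 334/3


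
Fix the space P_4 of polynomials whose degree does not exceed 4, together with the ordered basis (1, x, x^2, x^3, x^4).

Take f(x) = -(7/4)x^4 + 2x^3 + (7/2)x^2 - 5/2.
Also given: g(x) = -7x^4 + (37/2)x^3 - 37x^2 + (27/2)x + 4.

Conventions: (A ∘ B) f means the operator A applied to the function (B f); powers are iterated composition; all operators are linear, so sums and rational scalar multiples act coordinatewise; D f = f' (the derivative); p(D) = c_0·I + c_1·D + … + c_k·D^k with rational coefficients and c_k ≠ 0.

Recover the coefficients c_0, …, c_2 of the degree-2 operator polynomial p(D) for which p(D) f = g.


p(D) = 4·I − (3/2)·D + 2·D^2, i.e. c_0 = 4, c_1 = -3/2, c_2 = 2

D^0 f = -(7/4)x^4 + 2x^3 + (7/2)x^2 - 5/2
D^1 f = -7x^3 + 6x^2 + 7x
D^2 f = -21x^2 + 12x + 7
matching coefficients of g against c_0 f + c_1 Df + … from the top degree down determines the c_i
solution: c_0 = 4, c_1 = -3/2, c_2 = 2


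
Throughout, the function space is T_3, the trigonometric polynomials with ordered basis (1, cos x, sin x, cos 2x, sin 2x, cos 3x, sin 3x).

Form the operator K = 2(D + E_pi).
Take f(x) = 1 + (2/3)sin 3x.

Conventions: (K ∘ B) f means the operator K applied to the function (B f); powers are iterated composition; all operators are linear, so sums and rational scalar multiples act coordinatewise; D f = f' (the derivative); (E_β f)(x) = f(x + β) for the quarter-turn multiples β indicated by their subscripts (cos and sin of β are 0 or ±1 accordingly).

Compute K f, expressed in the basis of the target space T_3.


D f = 2cos 3x
E_pi f = 1 - (2/3)sin 3x
(D + E_pi) f = 1 + 2cos 3x - (2/3)sin 3x
(2(D + E_pi)) f = 2 + 4cos 3x - (4/3)sin 3x

g(x) = 2 + 4cos 3x - (4/3)sin 3x


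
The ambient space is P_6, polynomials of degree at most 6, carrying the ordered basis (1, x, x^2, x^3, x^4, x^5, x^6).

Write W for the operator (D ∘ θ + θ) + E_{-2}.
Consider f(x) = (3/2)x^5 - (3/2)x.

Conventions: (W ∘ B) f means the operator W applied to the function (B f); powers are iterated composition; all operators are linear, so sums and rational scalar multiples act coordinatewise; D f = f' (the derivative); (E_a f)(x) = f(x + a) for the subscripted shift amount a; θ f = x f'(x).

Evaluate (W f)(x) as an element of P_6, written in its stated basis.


θ f = (15/2)x^5 - (3/2)x
D θ f = (75/2)x^4 - 3/2
θ f = (15/2)x^5 - (3/2)x
(D ∘ θ + θ) f = (15/2)x^5 + (75/2)x^4 - (3/2)x - 3/2
E_{-2} f = (3/2)x^5 - 15x^4 + 60x^3 - 120x^2 + (237/2)x - 45
((D ∘ θ + θ) + E_{-2}) f = 9x^5 + (45/2)x^4 + 60x^3 - 120x^2 + 117x - 93/2

the image equals g(x) = 9x^5 + (45/2)x^4 + 60x^3 - 120x^2 + 117x - 93/2
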